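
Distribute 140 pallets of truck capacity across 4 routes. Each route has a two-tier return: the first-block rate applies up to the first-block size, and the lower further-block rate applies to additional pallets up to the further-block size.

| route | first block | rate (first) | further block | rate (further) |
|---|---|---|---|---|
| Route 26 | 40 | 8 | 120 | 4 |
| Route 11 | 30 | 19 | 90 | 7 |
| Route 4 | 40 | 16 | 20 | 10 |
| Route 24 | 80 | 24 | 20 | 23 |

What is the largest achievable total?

3110

Rank every tier by rate: Route 24/T1 24 > Route 24/T2 23 > Route 11/T1 19 > Route 4/T1 16 > Route 4/T2 10 > Route 26/T1 8 > Route 11/T2 7 > Route 26/T2 4.
Fill Route 24 T1 block (80 at 24) ; 60 left.
Route 24 T2 at 23: fill all 20 ; 40 left.
Fill Route 11 T1 block (30 at 19) ; 10 left.
Route 4/T1: +10 of 40 at 16; pool empty.
Total = 24×80 + 23×20 + 19×30 + 16×10 = 3110.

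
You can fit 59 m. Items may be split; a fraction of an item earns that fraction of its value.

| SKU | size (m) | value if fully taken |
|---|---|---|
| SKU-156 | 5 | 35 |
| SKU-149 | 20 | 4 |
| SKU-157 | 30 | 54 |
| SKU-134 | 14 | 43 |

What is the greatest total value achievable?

134

Best value per unit of size first: SKU-156 35/5≈7, SKU-134 43/14≈3.07, SKU-157 54/30≈1.8, SKU-149 4/20≈0.2.
Take all of SKU-156 (5 m, value 35) — 54 m left.
SKU-134: take in full, 14 m for value 43 — 40 left.
Take all of SKU-157 (30 m, value 54) — 10 m left.
Fill the last 10 m with part of SKU-149: 10/20 of it earns 2.
Total value = 134.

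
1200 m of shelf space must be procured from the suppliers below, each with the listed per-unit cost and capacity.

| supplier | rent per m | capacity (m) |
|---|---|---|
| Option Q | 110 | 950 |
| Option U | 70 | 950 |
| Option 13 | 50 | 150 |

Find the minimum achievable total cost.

85000

Fill from the cheapest supplier first.
Take 150 from Option 13 at 50 → need 1050 more.
Take 950 from Option U at 70 → need 100 more.
Option Q (110): take the remaining 100 → done.
Cost = 150×50 + 950×70 + 100×110 = 85000.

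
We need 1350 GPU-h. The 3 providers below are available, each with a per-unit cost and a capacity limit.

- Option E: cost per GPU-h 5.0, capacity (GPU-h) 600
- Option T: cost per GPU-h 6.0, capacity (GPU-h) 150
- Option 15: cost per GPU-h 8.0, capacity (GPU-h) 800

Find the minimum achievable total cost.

Cheapest first:
Option E at 5.0: take all 600 GPU-h ; 750 still needed.
Option T at 6.0: take all 150 GPU-h ; 600 still needed.
Option 15 at 8.0: take 600 of its 800 ; requirement met.
Cost = 600×5.0 + 150×6.0 + 600×8.0 = 8700.

8700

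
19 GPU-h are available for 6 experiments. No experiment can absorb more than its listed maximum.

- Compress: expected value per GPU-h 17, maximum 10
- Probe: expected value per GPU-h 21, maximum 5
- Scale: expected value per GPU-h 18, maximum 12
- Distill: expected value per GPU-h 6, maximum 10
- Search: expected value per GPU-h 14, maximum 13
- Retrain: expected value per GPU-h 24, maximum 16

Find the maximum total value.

Highest expected value per GPU-h first: Retrain 24 > Probe 21 > Scale 18 > Compress 17 > Search 14 > Distill 6.
Give Retrain 16 to hit its cap of 16 — 3 left.
Only 3 left; Probe takes them to reach 3.
Total = 21×3 + 24×16 = 447.

447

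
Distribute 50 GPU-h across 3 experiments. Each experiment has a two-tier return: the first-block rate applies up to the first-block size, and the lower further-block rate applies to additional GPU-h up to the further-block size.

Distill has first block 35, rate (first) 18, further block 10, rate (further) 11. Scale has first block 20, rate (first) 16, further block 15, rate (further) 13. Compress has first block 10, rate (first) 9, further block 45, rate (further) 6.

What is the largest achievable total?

870

Rank every tier by rate: Distill/first 18 > Scale/first 16 > Scale/second 13 > Distill/second 11 > Compress/first 9 > Compress/second 6.
Distill/first (18): +35 — 15 left.
Scale first at 16: only 15 left, fill 15.
Total = 18×35 + 16×15 = 870.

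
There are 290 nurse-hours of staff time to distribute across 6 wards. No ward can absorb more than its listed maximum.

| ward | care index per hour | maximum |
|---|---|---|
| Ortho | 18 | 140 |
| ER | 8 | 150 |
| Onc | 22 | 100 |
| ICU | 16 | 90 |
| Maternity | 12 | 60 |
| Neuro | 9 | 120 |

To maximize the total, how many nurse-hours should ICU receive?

50

Order the wards by care index per hour: Onc 22 > Ortho 18 > ICU 16 > Maternity 12 > Neuro 9 > ER 8.
Onc: +100 to 100 (cap) → 190 left.
Ortho takes 140 to reach its cap of 140 → 50 left.
ICU has room for 90 but only 50 remain, so it gets 50.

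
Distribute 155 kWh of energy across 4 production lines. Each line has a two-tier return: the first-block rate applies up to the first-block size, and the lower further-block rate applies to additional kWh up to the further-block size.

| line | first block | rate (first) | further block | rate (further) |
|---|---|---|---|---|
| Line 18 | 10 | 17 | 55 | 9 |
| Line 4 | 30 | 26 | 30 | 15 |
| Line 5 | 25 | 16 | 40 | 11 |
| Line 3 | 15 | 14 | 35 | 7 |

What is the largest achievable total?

2495

Treat each block as its own option and order by rate: Line 4/first 26 > Line 18/first 17 > Line 5/first 16 > Line 4/second 15 > Line 3/first 14 > Line 5/second 11 > Line 18/second 9 > Line 3/second 7.
Line 4 first at 26: fill all 30 — 125 left.
Fill Line 18 first block (10 at 17) — 115 left.
Fill Line 5 first block (25 at 16) — 90 left.
Line 4 second at 15: fill all 30 — 60 left.
Line 3/first (14): +15 — 45 left.
Fill Line 5 second block (40 at 11) — 5 left.
Line 18 second at 9: only 5 left, fill 5.
Total = 26×30 + 17×10 + 16×25 + 15×30 + 14×15 + 11×40 + 9×5 = 2495.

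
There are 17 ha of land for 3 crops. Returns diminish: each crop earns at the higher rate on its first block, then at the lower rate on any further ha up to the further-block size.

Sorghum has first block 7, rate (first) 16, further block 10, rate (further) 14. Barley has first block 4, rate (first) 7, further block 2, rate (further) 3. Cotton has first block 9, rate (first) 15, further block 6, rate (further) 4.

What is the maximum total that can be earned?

Treat each block as its own option and order by rate: Sorghum/T1 16 > Cotton/T1 15 > Sorghum/T2 14 > Barley/T1 7 > Cotton/T2 4 > Barley/T2 3.
Sorghum/T1 (16): +7 — 10 left.
Cotton/T1 (15): +9 — 1 left.
Sorghum/T2: +1 of 10 at 14; pool empty.
Total = 16×7 + 15×9 + 14×1 = 261.

261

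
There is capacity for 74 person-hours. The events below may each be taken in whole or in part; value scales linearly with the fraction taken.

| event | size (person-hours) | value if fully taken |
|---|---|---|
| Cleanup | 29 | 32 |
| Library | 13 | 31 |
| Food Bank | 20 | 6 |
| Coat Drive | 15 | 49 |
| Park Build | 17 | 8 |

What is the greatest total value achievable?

Rank by value-to-size ratio: Coat Drive 49/15≈3.27, Library 31/13≈2.38, Cleanup 32/29≈1.1, Park Build 8/17≈0.471, Food Bank 6/20≈0.3.
Coat Drive: take in full, 15 person-hours for value 49 ; 59 left.
All 13 person-hours of Library fit (value 31) ; 46 remain.
Take all of Cleanup (29 person-hours, value 32) ; 17 person-hours left.
Park Build: take in full, 17 person-hours for value 8 ; 0 left.
Total value = 120.

120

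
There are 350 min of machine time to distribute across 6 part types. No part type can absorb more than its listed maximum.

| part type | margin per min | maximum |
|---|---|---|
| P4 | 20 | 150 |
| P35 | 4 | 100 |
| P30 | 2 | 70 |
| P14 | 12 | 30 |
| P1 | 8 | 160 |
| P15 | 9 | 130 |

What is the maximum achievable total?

Order the part types by margin per min: P4 20 > P14 12 > P15 9 > P1 8 > P35 4 > P30 2.
P4: +150 to 150 (cap) ; 200 left.
P14 takes 30 to reach its cap of 30 ; 170 left.
Give P15 130 to hit its cap of 130 ; 40 left.
P1 has room for 160 but only 40 remain, so it gets 40.
Total = 20×150 + 12×30 + 8×40 + 9×130 = 4850.

4850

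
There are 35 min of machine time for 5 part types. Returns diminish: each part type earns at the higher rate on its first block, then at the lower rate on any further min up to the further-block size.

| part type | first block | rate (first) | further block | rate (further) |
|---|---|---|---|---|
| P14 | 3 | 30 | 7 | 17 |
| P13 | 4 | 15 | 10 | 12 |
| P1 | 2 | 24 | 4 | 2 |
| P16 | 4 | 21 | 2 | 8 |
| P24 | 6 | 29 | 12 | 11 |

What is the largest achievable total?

683

Order all 10 blocks by rate: P14/T1 30 > P24/T1 29 > P1/T1 24 > P16/T1 21 > P14/T2 17 > P13/T1 15 > P13/T2 12 > P24/T2 11 > P16/T2 8 > P1/T2 2.
P14/T1 (30): +3 → 32 left.
Fill P24 T1 block (6 at 29) → 26 left.
Fill P1 T1 block (2 at 24) → 24 left.
P16 T1 at 21: fill all 4 → 20 left.
P14/T2 (17): +7 → 13 left.
P13 T1 at 15: fill all 4 → 9 left.
9 remain; put them into P13 T2 at 12.
Total = 30×3 + 29×6 + 24×2 + 21×4 + 17×7 + 15×4 + 12×9 = 683.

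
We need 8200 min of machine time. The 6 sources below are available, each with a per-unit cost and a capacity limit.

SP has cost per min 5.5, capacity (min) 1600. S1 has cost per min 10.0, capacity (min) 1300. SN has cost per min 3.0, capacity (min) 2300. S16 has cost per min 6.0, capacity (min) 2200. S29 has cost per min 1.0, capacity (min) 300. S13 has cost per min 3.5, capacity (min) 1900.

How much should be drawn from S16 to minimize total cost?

2100

Fill from the cheapest source first.
S29 at 1.0: take all 300 min → 7900 still needed.
SN at 3.0: take all 2300 min → 5600 still needed.
S13 (3.5): use full 1900 → 3700 min to go.
Take 1600 from SP at 5.5 → need 2100 more.
S16 at 6.0: take 2100 of its 2200 → requirement met.
S1: unused.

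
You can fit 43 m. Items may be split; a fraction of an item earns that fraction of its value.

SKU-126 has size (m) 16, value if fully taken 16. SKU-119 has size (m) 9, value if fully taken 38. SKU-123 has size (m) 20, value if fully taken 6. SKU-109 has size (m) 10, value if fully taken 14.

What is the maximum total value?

Best value per unit of size first: SKU-119 38/9≈4.22, SKU-109 14/10≈1.4, SKU-126 16/16≈1, SKU-123 6/20≈0.3.
SKU-119: take in full, 9 m for value 38 — 34 left.
All 10 m of SKU-109 fit (value 14) — 24 remain.
Take all of SKU-126 (16 m, value 16) — 8 m left.
Only 8 m remain; take 8/20 of SKU-123 for value 6×8/20 = 2.4.
Total value = 70.4.

70.4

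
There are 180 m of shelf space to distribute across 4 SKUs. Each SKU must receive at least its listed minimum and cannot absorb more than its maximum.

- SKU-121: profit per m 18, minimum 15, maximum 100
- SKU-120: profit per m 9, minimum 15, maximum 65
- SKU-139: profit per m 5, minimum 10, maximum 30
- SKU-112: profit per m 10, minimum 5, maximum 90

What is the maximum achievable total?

2535

Meeting every minimum uses 15+15+10+5 = 45 m, leaving 135.
Highest profit per m first: SKU-121 18 > SKU-112 10 > SKU-120 9 > SKU-139 5.
Give SKU-121 85 more to hit its cap of 100 ; 50 left.
Only 50 left; SKU-112 takes them to reach 55.
Total = 18×100 + 9×15 + 5×10 + 10×55 = 2535.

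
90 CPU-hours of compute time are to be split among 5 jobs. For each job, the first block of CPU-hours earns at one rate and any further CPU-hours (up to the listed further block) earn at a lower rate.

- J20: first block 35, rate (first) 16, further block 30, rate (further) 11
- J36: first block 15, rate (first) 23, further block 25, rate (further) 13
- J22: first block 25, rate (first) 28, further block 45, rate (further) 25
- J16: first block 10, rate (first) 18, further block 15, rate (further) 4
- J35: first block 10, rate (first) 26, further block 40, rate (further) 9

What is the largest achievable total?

Treat each block as its own option and order by rate: J22/tier1 28 > J35/tier1 26 > J22/tier2 25 > J36/tier1 23 > J16/tier1 18 > J20/tier1 16 > J36/tier2 13 > J20/tier2 11 > J35/tier2 9 > J16/tier2 4.
J22/tier1 (28): +25 → 65 left.
Fill J35 tier1 block (10 at 26) → 55 left.
J22/tier2 (25): +45 → 10 left.
10 remain; put them into J36 tier1 at 23.
Total = 28×25 + 26×10 + 25×45 + 23×10 = 2315.

2315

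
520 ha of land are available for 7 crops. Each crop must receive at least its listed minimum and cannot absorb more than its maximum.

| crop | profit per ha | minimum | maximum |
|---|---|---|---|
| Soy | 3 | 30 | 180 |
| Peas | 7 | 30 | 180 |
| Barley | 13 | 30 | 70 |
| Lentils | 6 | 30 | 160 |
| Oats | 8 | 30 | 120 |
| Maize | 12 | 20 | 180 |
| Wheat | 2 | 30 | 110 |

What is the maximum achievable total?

4780

Meeting every minimum uses 30+30+30+30+30+20+30 = 200 ha, leaving 320.
Highest profit per ha first: Barley 13 > Maize 12 > Oats 8 > Peas 7 > Lentils 6 > Soy 3 > Wheat 2.
Give Barley 40 more to hit its cap of 70 → 280 left.
Give Maize 160 more to hit its cap of 180 → 120 left.
Oats: +90 to 120 (cap) → 30 left.
Only 30 left; Peas takes them to reach 60.
Total = 3×30 + 7×60 + 13×70 + 6×30 + 8×120 + 12×180 + 2×30 = 4780.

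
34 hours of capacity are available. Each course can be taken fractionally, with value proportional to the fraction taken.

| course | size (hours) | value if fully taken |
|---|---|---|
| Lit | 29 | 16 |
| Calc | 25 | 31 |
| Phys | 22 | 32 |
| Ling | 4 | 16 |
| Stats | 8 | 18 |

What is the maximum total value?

66

Best value per unit of size first: Ling 16/4≈4, Stats 18/8≈2.25, Phys 32/22≈1.45, Calc 31/25≈1.24, Lit 16/29≈0.552.
Ling: take in full, 4 hours for value 16 ; 30 left.
Stats: take in full, 8 hours for value 18 ; 22 left.
Take all of Phys (22 hours, value 32) ; 0 hours left.
Total value = 66.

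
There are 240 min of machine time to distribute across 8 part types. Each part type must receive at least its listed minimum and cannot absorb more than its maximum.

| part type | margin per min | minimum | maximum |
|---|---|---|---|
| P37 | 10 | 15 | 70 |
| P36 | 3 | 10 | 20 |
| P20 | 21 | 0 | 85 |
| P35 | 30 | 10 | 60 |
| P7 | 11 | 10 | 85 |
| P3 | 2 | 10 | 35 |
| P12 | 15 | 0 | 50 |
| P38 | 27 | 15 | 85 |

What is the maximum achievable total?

5455

Meeting every minimum uses 15+10+0+10+10+10+0+15 = 70 min, leaving 170.
Rank by margin per min: P35 30 > P38 27 > P20 21 > P12 15 > P7 11 > P37 10 > P36 3 > P3 2.
P35: +50 to 60 (cap) → 120 left.
P38 takes 70 more to reach its cap of 85 → 50 left.
P20 has room for 85 more but only 50 remain, so it gets 50.
Total = 10×15 + 3×10 + 21×50 + 30×60 + 11×10 + 2×10 + 27×85 = 5455.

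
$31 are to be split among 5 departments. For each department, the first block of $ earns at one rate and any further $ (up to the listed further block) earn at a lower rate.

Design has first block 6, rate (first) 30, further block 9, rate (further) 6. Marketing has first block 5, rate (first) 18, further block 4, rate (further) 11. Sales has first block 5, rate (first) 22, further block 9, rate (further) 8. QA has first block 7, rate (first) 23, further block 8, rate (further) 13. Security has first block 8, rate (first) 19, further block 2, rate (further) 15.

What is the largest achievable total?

Order all 10 blocks by rate: Design/T1 30 > QA/T1 23 > Sales/T1 22 > Security/T1 19 > Marketing/T1 18 > Security/T2 15 > QA/T2 13 > Marketing/T2 11 > Sales/T2 8 > Design/T2 6.
Design T1 at 30: fill all 6 → 25 left.
QA/T1 (23): +7 → 18 left.
Sales/T1 (22): +5 → 13 left.
Fill Security T1 block (8 at 19) → 5 left.
Marketing/T1 (18): +5 → 0 left.
Total = 30×6 + 23×7 + 22×5 + 19×8 + 18×5 = 693.

693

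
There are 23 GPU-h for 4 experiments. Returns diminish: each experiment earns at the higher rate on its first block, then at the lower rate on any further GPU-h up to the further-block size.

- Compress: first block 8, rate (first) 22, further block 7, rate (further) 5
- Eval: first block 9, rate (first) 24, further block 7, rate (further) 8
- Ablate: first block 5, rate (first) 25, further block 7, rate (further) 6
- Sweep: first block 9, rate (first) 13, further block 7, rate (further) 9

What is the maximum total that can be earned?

530

Rank every tier by rate: Ablate/T1 25 > Eval/T1 24 > Compress/T1 22 > Sweep/T1 13 > Sweep/T2 9 > Eval/T2 8 > Ablate/T2 6 > Compress/T2 5.
Fill Ablate T1 block (5 at 25) — 18 left.
Fill Eval T1 block (9 at 24) — 9 left.
Compress/T1 (22): +8 — 1 left.
Sweep T1 at 13: only 1 left, fill 1.
Total = 25×5 + 24×9 + 22×8 + 13×1 = 530.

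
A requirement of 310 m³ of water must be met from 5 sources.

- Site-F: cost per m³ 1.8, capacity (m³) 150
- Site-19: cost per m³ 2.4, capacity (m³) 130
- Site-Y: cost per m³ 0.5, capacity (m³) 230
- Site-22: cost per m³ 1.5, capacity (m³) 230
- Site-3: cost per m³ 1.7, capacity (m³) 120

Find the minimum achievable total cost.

Use sources in increasing cost order.
Site-Y at 0.5: take all 230 m³ ; 80 still needed.
Site-22 (1.5): take the remaining 80 ; done.
Site-3, Site-F, Site-19: unused.
Cost = 230×0.5 + 80×1.5 = 235.

235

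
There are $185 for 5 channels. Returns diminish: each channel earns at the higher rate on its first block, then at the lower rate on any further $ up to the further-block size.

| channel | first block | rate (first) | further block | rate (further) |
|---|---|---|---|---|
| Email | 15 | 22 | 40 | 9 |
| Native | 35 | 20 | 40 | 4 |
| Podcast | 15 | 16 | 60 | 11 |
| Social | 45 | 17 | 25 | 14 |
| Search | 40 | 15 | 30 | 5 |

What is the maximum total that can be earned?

Rank every tier by rate: Email/first 22 > Native/first 20 > Social/first 17 > Podcast/first 16 > Search/first 15 > Social/second 14 > Podcast/second 11 > Email/second 9 > Search/second 5 > Native/second 4.
Email/first (22): +15 → 170 left.
Native first at 20: fill all 35 → 135 left.
Fill Social first block (45 at 17) → 90 left.
Fill Podcast first block (15 at 16) → 75 left.
Search/first (15): +40 → 35 left.
Fill Social second block (25 at 14) → 10 left.
Podcast second at 11: only 10 left, fill 10.
Total = 22×15 + 20×35 + 17×45 + 16×15 + 15×40 + 14×25 + 11×10 = 3095.

3095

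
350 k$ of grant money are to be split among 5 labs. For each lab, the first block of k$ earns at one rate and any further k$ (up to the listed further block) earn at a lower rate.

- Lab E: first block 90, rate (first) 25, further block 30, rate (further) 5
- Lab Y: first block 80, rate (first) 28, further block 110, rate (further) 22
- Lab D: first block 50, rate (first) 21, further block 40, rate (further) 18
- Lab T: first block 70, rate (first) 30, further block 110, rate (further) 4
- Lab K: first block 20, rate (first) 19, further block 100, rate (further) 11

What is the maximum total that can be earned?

9010

Treat each block as its own option and order by rate: Lab T/first 30 > Lab Y/first 28 > Lab E/first 25 > Lab Y/second 22 > Lab D/first 21 > Lab K/first 19 > Lab D/second 18 > Lab K/second 11 > Lab E/second 5 > Lab T/second 4.
Fill Lab T first block (70 at 30) → 280 left.
Lab Y first at 28: fill all 80 → 200 left.
Fill Lab E first block (90 at 25) → 110 left.
Lab Y/second (22): +110 → 0 left.
Total = 30×70 + 28×80 + 25×90 + 22×110 = 9010.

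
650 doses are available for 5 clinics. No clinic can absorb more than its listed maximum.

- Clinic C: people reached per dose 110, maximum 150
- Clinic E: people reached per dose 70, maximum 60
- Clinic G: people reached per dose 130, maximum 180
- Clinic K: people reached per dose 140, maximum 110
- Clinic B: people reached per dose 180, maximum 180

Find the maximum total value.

Highest people reached per dose first: Clinic B 180 > Clinic K 140 > Clinic G 130 > Clinic C 110 > Clinic E 70.
Give Clinic B 180 to hit its cap of 180 → 470 left.
Give Clinic K 110 to hit its cap of 110 → 360 left.
Give Clinic G 180 to hit its cap of 180 → 180 left.
Give Clinic C 150 to hit its cap of 150 → 30 left.
Clinic E: +30 (room for 60) → 30. Pool exhausted.
Total = 110×150 + 70×30 + 130×180 + 140×110 + 180×180 = 89800.

89800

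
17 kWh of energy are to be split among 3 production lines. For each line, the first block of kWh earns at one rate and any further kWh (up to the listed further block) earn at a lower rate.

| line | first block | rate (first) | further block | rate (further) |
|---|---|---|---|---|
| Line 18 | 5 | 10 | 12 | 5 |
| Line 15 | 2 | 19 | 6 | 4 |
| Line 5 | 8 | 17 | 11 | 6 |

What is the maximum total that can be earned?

Rank every tier by rate: Line 15/tier1 19 > Line 5/tier1 17 > Line 18/tier1 10 > Line 5/tier2 6 > Line 18/tier2 5 > Line 15/tier2 4.
Fill Line 15 tier1 block (2 at 19) ; 15 left.
Line 5 tier1 at 17: fill all 8 ; 7 left.
Fill Line 18 tier1 block (5 at 10) ; 2 left.
2 remain; put them into Line 5 tier2 at 6.
Total = 19×2 + 17×8 + 10×5 + 6×2 = 236.

236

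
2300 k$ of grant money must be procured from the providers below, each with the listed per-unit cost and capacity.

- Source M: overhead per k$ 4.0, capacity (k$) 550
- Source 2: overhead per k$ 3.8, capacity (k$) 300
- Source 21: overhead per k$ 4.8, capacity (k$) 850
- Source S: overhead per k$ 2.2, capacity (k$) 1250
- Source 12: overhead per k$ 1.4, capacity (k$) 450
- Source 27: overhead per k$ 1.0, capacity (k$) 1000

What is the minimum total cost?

Cheapest first:
Source 27 at 1.0: take all 1000 k$ — 1300 still needed.
Source 12 (1.4): use full 450 — 850 k$ to go.
Source S (2.2): take the remaining 850 — done.
Source 2, Source M, Source 21: unused.
Cost = 1000×1.0 + 450×1.4 + 850×2.2 = 3500.

3500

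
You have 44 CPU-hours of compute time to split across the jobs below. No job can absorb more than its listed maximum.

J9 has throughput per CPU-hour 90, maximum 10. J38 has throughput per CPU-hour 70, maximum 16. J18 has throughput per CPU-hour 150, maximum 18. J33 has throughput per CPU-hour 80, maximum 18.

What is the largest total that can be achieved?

4880

Order the jobs by throughput per CPU-hour: J18 150 > J9 90 > J33 80 > J38 70.
J18: +18 to 18 (cap) ; 26 left.
J9 takes 10 to reach its cap of 10 ; 16 left.
Only 16 left; J33 takes them to reach 16.
Total = 90×10 + 150×18 + 80×16 = 4880.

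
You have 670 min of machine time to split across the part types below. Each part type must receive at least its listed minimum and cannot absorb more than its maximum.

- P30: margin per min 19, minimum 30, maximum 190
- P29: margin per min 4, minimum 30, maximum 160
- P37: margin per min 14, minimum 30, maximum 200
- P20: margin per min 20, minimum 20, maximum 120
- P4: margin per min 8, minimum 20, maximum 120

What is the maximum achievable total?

9930

Meeting every minimum uses 30+30+30+20+20 = 130 min, leaving 540.
Highest margin per min first: P20 20 > P30 19 > P37 14 > P4 8 > P29 4.
Give P20 100 more to hit its cap of 120 — 440 left.
Give P30 160 more to hit its cap of 190 — 280 left.
Give P37 170 more to hit its cap of 200 — 110 left.
P4: +100 to 120 (cap) — 10 left.
P29: +10 (room for 130) → 40. Pool exhausted.
Total = 19×190 + 4×40 + 14×200 + 20×120 + 8×120 = 9930.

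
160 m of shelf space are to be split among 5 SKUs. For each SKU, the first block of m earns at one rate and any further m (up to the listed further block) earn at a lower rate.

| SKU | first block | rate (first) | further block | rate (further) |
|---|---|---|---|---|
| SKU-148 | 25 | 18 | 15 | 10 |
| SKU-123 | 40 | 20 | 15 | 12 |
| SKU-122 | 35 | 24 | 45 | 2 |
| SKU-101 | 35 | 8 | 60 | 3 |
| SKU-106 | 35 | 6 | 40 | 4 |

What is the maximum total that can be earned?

Treat each block as its own option and order by rate: SKU-122/tier1 24 > SKU-123/tier1 20 > SKU-148/tier1 18 > SKU-123/tier2 12 > SKU-148/tier2 10 > SKU-101/tier1 8 > SKU-106/tier1 6 > SKU-106/tier2 4 > SKU-101/tier2 3 > SKU-122/tier2 2.
SKU-122 tier1 at 24: fill all 35 → 125 left.
Fill SKU-123 tier1 block (40 at 20) → 85 left.
SKU-148/tier1 (18): +25 → 60 left.
SKU-123 tier2 at 12: fill all 15 → 45 left.
SKU-148/tier2 (10): +15 → 30 left.
SKU-101 tier1 at 8: only 30 left, fill 30.
Total = 24×35 + 20×40 + 18×25 + 12×15 + 10×15 + 8×30 = 2660.

2660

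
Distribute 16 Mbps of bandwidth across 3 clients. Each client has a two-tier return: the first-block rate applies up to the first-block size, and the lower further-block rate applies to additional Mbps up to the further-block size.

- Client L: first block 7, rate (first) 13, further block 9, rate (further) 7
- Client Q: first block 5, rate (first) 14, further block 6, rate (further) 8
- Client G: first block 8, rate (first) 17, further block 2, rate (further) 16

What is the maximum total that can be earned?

Order all 6 blocks by rate: Client G/tier1 17 > Client G/tier2 16 > Client Q/tier1 14 > Client L/tier1 13 > Client Q/tier2 8 > Client L/tier2 7.
Fill Client G tier1 block (8 at 17) ; 8 left.
Fill Client G tier2 block (2 at 16) ; 6 left.
Client Q tier1 at 14: fill all 5 ; 1 left.
1 remain; put them into Client L tier1 at 13.
Total = 17×8 + 16×2 + 14×5 + 13×1 = 251.

251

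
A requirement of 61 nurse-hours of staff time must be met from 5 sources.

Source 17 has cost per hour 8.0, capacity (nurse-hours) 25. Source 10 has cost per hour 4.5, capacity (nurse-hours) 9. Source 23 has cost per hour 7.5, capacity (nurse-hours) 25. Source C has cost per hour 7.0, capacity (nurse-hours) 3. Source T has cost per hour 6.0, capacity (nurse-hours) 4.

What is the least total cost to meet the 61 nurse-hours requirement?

433

Fill from the cheapest source first.
Source 10 (4.5): use full 9 ; 52 nurse-hours to go.
Source T (6.0): use full 4 ; 48 nurse-hours to go.
Source C (7.0): use full 3 ; 45 nurse-hours to go.
Take 25 from Source 23 at 7.5 ; need 20 more.
Source 17 (8.0): take the remaining 20 ; done.
Cost = 9×4.5 + 4×6.0 + 3×7.0 + 25×7.5 + 20×8.0 = 433.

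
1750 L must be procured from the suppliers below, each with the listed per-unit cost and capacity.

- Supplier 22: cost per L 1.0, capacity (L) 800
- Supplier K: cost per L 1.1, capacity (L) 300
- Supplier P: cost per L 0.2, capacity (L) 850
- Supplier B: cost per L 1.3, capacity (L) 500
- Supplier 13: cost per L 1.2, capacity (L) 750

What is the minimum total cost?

Use suppliers in increasing cost order.
Supplier P (0.2): use full 850 ; 900 L to go.
Supplier 22 at 1.0: take all 800 L ; 100 still needed.
Take 100 from Supplier K at 1.1 to finish.
Supplier 13, Supplier B: unused.
Cost = 850×0.2 + 800×1.0 + 100×1.1 = 1080.

1080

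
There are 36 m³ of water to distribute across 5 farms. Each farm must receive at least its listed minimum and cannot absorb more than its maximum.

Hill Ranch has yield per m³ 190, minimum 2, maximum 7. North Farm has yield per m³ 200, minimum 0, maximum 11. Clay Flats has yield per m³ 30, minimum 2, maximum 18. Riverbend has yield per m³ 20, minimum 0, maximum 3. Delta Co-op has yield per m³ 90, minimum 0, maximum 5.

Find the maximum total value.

Meeting every minimum uses 2+0+2+0+0 = 4 m³, leaving 32.
Rank by yield per m³: North Farm 200 > Hill Ranch 190 > Delta Co-op 90 > Clay Flats 30 > Riverbend 20.
Give North Farm 11 more to hit its cap of 11 — 21 left.
Hill Ranch: +5 to 7 (cap) — 16 left.
Delta Co-op: +5 to 5 (cap) — 11 left.
Only 11 left; Clay Flats takes them to reach 13.
Total = 190×7 + 200×11 + 30×13 + 90×5 = 4370.

4370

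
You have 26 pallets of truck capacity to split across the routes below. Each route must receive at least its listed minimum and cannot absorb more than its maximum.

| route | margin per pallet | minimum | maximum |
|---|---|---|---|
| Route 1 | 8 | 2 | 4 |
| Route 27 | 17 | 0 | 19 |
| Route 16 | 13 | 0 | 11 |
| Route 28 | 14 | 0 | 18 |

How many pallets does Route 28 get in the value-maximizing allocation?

Meeting every minimum uses 2+0+0+0 = 2 pallets, leaving 24.
Rank by margin per pallet: Route 27 17 > Route 28 14 > Route 16 13 > Route 1 8.
Route 27 takes 19 more to reach its cap of 19 — 5 left.
Route 28: +5 (room for 18) → 5. Pool exhausted.

5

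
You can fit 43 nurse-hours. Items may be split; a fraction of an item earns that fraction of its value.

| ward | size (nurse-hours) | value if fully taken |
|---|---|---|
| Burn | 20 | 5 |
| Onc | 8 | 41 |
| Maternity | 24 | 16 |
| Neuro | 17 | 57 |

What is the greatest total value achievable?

Rank by value-to-size ratio: Onc 41/8≈5.12, Neuro 57/17≈3.35, Maternity 16/24≈0.667, Burn 5/20≈0.25.
Onc: take in full, 8 nurse-hours for value 41 ; 35 left.
Neuro: take in full, 17 nurse-hours for value 57 ; 18 left.
Fill the last 18 nurse-hours with part of Maternity: 18/24 of it earns 12.
Total value = 110.

110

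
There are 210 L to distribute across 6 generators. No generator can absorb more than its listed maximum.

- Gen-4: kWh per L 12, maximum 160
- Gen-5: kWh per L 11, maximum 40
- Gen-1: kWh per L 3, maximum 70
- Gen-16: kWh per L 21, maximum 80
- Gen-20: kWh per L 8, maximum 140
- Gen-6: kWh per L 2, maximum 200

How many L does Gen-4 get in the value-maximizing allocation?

130

Order the generators by kWh per L: Gen-16 21 > Gen-4 12 > Gen-5 11 > Gen-20 8 > Gen-1 3 > Gen-6 2.
Give Gen-16 80 to hit its cap of 80 ; 130 left.
Gen-4: +130 (room for 160) → 130. Pool exhausted.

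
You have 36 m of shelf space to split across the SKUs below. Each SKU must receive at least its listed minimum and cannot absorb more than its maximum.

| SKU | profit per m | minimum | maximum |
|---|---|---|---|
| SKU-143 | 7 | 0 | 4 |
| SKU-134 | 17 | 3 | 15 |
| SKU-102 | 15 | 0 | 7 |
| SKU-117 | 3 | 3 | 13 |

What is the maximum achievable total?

418

Meeting every minimum uses 0+3+0+3 = 6 m, leaving 30.
Rank by profit per m: SKU-134 17 > SKU-102 15 > SKU-143 7 > SKU-117 3.
Give SKU-134 12 more to hit its cap of 15 → 18 left.
Give SKU-102 7 more to hit its cap of 7 → 11 left.
Give SKU-143 4 more to hit its cap of 4 → 7 left.
SKU-117 has room for 10 more but only 7 remain, so it gets 10.
Total = 7×4 + 17×15 + 15×7 + 3×10 = 418.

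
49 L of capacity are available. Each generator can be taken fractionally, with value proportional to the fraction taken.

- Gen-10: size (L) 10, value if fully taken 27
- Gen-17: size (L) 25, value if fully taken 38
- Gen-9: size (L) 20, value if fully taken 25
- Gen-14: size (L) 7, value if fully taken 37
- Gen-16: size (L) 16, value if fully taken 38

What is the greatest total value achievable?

126.32

Rank by value-to-size ratio: Gen-14 37/7≈5.29, Gen-10 27/10≈2.7, Gen-16 38/16≈2.38, Gen-17 38/25≈1.52, Gen-9 25/20≈1.25.
All 7 L of Gen-14 fit (value 37) → 42 remain.
Take all of Gen-10 (10 L, value 27) → 32 L left.
All 16 L of Gen-16 fit (value 38) → 16 remain.
Fill the last 16 L with part of Gen-17: 16/25 of it earns 24.32.
Total value = 126.32.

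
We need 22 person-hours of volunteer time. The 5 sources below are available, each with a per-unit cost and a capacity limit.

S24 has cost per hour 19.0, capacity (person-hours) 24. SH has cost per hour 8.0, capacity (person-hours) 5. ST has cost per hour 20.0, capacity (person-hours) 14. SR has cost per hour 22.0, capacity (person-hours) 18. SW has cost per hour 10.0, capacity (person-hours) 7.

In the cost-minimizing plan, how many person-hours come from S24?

10

Cheapest first:
SH (8.0): use full 5 ; 17 person-hours to go.
SW (10.0): use full 7 ; 10 person-hours to go.
S24 at 19.0: take 10 of its 24 ; requirement met.
ST, SR: unused.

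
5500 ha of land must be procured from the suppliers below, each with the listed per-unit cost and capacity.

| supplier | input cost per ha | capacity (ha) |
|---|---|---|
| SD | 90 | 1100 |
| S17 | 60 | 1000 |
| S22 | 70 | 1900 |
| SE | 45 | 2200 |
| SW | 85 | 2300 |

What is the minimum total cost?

326000

Use suppliers in increasing cost order.
Take 2200 from SE at 45 — need 3300 more.
S17 (60): use full 1000 — 2300 ha to go.
S22 at 70: take all 1900 ha — 400 still needed.
SW at 85: take 400 of its 2300 — requirement met.
SD: unused.
Cost = 2200×45 + 1000×60 + 1900×70 + 400×85 = 326000.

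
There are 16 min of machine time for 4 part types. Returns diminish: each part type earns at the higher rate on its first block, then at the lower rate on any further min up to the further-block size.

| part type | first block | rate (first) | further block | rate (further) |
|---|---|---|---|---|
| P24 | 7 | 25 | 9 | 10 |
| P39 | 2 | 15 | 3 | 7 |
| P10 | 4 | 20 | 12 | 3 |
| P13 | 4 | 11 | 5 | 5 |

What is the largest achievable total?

Treat each block as its own option and order by rate: P24/T1 25 > P10/T1 20 > P39/T1 15 > P13/T1 11 > P24/T2 10 > P39/T2 7 > P13/T2 5 > P10/T2 3.
P24/T1 (25): +7 ; 9 left.
Fill P10 T1 block (4 at 20) ; 5 left.
P39/T1 (15): +2 ; 3 left.
P13/T1: +3 of 4 at 11; pool empty.
Total = 25×7 + 20×4 + 15×2 + 11×3 = 318.

318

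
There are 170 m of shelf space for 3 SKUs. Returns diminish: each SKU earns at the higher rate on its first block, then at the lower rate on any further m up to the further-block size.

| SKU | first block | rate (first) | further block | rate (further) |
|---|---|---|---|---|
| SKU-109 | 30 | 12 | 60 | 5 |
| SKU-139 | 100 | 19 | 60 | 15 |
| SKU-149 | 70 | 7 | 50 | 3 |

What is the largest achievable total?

Order all 6 blocks by rate: SKU-139/T1 19 > SKU-139/T2 15 > SKU-109/T1 12 > SKU-149/T1 7 > SKU-109/T2 5 > SKU-149/T2 3.
Fill SKU-139 T1 block (100 at 19) ; 70 left.
SKU-139/T2 (15): +60 ; 10 left.
SKU-109/T1: +10 of 30 at 12; pool empty.
Total = 19×100 + 15×60 + 12×10 = 2920.

2920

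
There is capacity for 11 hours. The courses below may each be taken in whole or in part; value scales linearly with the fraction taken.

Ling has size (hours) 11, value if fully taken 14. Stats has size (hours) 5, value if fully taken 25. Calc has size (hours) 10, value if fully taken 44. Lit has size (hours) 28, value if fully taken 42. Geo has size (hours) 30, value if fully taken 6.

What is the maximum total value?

Sort by value density: Stats 25/5≈5, Calc 44/10≈4.4, Lit 42/28≈1.5, Ling 14/11≈1.27, Geo 6/30≈0.2.
Stats: take in full, 5 hours for value 25 ; 6 left.
Fill the last 6 hours with part of Calc: 6/10 of it earns 26.4.
Total value = 51.4.

51.4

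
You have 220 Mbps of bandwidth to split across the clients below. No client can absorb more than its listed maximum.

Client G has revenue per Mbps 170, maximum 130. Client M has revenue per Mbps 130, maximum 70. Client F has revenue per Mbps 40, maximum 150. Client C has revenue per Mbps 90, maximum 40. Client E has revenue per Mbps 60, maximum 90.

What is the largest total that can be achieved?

33000

Highest revenue per Mbps first: Client G 170 > Client M 130 > Client C 90 > Client E 60 > Client F 40.
Client G: +130 to 130 (cap) → 90 left.
Client M takes 70 to reach its cap of 70 → 20 left.
Client C: +20 (room for 40) → 20. Pool exhausted.
Total = 170×130 + 130×70 + 90×20 = 33000.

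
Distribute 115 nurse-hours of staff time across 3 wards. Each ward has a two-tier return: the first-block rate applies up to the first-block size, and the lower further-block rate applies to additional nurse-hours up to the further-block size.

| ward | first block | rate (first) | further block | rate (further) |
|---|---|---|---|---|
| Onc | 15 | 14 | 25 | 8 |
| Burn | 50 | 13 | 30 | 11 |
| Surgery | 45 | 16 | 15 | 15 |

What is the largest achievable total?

Order all 6 blocks by rate: Surgery/tier1 16 > Surgery/tier2 15 > Onc/tier1 14 > Burn/tier1 13 > Burn/tier2 11 > Onc/tier2 8.
Surgery/tier1 (16): +45 → 70 left.
Fill Surgery tier2 block (15 at 15) → 55 left.
Onc tier1 at 14: fill all 15 → 40 left.
40 remain; put them into Burn tier1 at 13.
Total = 16×45 + 15×15 + 14×15 + 13×40 = 1675.

1675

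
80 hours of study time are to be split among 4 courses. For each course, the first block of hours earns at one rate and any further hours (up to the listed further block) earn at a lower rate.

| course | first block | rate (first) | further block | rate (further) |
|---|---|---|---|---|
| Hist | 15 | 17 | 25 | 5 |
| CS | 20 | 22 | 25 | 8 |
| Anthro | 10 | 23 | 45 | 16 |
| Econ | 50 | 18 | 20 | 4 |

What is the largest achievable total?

Order all 8 blocks by rate: Anthro/first 23 > CS/first 22 > Econ/first 18 > Hist/first 17 > Anthro/second 16 > CS/second 8 > Hist/second 5 > Econ/second 4.
Fill Anthro first block (10 at 23) ; 70 left.
Fill CS first block (20 at 22) ; 50 left.
Econ first at 18: fill all 50 ; 0 left.
Total = 23×10 + 22×20 + 18×50 = 1570.

1570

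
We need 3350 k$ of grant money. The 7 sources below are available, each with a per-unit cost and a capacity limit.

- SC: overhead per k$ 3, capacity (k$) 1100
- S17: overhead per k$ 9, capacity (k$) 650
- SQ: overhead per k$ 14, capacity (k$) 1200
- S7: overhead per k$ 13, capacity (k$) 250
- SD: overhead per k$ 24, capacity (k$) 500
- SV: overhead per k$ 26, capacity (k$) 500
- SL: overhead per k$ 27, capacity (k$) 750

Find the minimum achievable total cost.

Use sources in increasing cost order.
SC (3): use full 1100 → 2250 k$ to go.
Take 650 from S17 at 9 → need 1600 more.
S7 at 13: take all 250 k$ → 1350 still needed.
Take 1200 from SQ at 14 → need 150 more.
SD at 24: take 150 of its 500 → requirement met.
SV, SL: unused.
Cost = 1100×3 + 650×9 + 250×13 + 1200×14 + 150×24 = 32800.

32800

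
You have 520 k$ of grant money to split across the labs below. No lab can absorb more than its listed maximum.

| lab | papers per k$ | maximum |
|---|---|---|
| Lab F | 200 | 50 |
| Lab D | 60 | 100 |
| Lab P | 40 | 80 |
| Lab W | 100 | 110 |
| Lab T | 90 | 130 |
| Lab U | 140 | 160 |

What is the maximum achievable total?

Rank by papers per k$: Lab F 200 > Lab U 140 > Lab W 100 > Lab T 90 > Lab D 60 > Lab P 40.
Lab F takes 50 to reach its cap of 50 ; 470 left.
Give Lab U 160 to hit its cap of 160 ; 310 left.
Lab W takes 110 to reach its cap of 110 ; 200 left.
Lab T: +130 to 130 (cap) ; 70 left.
Lab D has room for 100 but only 70 remain, so it gets 70.
Total = 200×50 + 60×70 + 100×110 + 90×130 + 140×160 = 59300.

59300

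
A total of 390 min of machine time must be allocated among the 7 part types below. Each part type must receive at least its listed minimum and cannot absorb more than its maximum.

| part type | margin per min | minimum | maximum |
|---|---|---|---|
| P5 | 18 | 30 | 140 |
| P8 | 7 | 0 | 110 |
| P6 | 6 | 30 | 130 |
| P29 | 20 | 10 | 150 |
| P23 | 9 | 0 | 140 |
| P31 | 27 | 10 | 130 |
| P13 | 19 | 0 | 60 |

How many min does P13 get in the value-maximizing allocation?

Meeting every minimum uses 30+0+30+10+0+10+0 = 80 min, leaving 310.
Highest margin per min first: P31 27 > P29 20 > P13 19 > P5 18 > P23 9 > P8 7 > P6 6.
P31 takes 120 more to reach its cap of 130 — 190 left.
Give P29 140 more to hit its cap of 150 — 50 left.
P13: +50 (room for 60) → 50. Pool exhausted.

50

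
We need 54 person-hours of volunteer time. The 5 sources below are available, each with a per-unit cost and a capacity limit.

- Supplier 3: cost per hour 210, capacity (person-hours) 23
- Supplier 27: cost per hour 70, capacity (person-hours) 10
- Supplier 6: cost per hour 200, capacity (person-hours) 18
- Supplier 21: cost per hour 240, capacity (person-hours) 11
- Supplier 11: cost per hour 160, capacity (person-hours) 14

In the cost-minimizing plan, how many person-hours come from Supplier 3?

Fill from the cheapest source first.
Supplier 27 at 70: take all 10 person-hours ; 44 still needed.
Take 14 from Supplier 11 at 160 ; need 30 more.
Supplier 6 at 200: take all 18 person-hours ; 12 still needed.
Supplier 3 (210): take the remaining 12 ; done.
Supplier 21: unused.

12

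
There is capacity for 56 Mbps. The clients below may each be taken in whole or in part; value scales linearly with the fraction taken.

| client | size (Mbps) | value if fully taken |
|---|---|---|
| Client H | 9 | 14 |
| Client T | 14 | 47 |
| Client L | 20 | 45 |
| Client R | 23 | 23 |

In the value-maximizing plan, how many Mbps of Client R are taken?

Rank by value-to-size ratio: Client T 47/14≈3.36, Client L 45/20≈2.25, Client H 14/9≈1.56, Client R 23/23≈1.
All 14 Mbps of Client T fit (value 47) — 42 remain.
Take all of Client L (20 Mbps, value 45) — 22 Mbps left.
Take all of Client H (9 Mbps, value 14) — 13 Mbps left.
13 Mbps left: a 13/23 share of Client R gives 23×13/23 = 13.

13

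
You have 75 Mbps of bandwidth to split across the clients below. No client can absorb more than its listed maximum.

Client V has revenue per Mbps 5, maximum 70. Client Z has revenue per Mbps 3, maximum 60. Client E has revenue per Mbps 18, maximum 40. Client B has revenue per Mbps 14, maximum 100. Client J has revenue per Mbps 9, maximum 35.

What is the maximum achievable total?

1210

Rank by revenue per Mbps: Client E 18 > Client B 14 > Client J 9 > Client V 5 > Client Z 3.
Client E takes 40 to reach its cap of 40 — 35 left.
Only 35 left; Client B takes them to reach 35.
Total = 18×40 + 14×35 = 1210.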